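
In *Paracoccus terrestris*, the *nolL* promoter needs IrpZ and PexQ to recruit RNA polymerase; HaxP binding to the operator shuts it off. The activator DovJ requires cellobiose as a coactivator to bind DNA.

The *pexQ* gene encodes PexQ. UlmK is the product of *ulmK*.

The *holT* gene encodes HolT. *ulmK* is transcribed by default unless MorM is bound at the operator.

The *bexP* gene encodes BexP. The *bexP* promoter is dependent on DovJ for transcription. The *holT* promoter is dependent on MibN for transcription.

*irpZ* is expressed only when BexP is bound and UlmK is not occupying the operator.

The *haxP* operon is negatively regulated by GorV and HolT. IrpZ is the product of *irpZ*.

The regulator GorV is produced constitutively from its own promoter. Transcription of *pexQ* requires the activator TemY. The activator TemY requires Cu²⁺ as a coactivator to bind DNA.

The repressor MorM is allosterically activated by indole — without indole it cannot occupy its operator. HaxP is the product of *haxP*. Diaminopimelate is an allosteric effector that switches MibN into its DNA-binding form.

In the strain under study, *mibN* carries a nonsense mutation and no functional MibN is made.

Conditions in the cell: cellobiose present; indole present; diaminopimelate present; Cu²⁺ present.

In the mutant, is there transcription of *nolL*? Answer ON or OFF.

Cellobiose is present, so DovJ is active.
No repressor is bound and DovJ is active, so *bexP* is transcribed.
So BexP is produced and active.
Indole is present, so MorM is active.
With repressor MorM bound, *ulmK* is not transcribed.
So UlmK is not produced.
No repressor is bound and BexP is active, so *irpZ* is transcribed.
So IrpZ is produced and active.
GorV is produced constitutively and is active.
MibN is non-functional in this strain, so it has no effect.
Required activator MibN is absent, so *holT* is not transcribed.
So HolT is not produced.
With repressor GorV bound, *haxP* is not transcribed.
So HaxP is not produced.
Cu²⁺ is present, so TemY is active.
No repressor is bound and TemY is active, so *pexQ* is transcribed.
So PexQ is produced and active.
No repressor is bound and IrpZ and PexQ are active, so *nolL* is transcribed.

ON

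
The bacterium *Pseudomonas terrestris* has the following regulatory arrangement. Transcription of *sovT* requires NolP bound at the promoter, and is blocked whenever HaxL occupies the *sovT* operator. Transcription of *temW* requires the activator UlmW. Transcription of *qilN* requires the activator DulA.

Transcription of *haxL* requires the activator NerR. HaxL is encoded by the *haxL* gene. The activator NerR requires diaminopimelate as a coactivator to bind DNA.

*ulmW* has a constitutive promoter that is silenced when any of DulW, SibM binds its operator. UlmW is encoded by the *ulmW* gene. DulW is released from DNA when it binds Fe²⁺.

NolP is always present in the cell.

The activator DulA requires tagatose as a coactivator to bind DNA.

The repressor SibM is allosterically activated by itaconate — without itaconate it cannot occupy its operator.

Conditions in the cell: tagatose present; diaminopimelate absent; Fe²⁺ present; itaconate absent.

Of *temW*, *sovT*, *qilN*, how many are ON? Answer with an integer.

Fe²⁺ is present, so DulW is inactive.
Itaconate is absent, so SibM is inactive.
With no repressor bound, *ulmW* is transcribed.
So UlmW is produced and active.
No repressor is bound and UlmW is active, so *temW* is transcribed.
→ *temW* is ON.
NolP is produced constitutively and is active.
Diaminopimelate is absent, so NerR is inactive.
Required activator NerR is absent, so *haxL* is not transcribed.
So HaxL is not produced.
No repressor is bound and NolP is active, so *sovT* is transcribed.
→ *sovT* is ON.
Tagatose is present, so DulA is active.
No repressor is bound and DulA is active, so *qilN* is transcribed.
→ *qilN* is ON.
3 of the 3 genes are transcribed.

3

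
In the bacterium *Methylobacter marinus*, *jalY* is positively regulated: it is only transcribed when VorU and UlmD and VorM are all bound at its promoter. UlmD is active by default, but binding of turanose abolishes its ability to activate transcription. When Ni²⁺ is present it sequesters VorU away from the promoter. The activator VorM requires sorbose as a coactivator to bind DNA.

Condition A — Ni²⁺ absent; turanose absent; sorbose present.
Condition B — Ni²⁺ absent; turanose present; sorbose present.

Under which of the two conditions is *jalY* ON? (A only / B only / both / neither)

A only

Condition A:
Ni²⁺ is absent, so VorU is active.
Turanose is absent, so UlmD is active.
Sorbose is present, so VorM is active.
No repressor is bound and VorU and UlmD and VorM are active, so *jalY* is transcribed.
→ *jalY* is ON in A.
Condition B:
Ni²⁺ is absent, so VorU is active.
Turanose is present, so UlmD is inactive.
Sorbose is present, so VorM is active.
Required activator UlmD is absent, so *jalY* is not transcribed.
→ *jalY* is OFF in B.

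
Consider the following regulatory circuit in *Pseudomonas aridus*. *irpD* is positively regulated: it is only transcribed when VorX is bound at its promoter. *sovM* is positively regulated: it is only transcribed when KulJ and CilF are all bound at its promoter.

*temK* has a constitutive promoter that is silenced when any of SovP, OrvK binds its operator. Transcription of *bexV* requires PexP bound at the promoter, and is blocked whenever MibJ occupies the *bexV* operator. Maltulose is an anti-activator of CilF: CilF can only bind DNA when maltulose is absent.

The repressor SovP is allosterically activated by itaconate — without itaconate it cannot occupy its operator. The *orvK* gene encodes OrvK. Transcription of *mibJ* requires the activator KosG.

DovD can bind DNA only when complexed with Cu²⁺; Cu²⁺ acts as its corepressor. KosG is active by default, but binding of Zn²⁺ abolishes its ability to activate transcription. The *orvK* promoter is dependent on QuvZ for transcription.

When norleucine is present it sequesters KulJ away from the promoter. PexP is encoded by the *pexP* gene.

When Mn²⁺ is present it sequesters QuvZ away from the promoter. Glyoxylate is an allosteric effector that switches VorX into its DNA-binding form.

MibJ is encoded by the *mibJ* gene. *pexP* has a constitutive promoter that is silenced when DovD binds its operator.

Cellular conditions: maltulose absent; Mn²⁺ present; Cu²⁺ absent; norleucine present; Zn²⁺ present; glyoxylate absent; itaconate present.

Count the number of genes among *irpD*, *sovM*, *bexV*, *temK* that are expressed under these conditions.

Glyoxylate is absent, so VorX is inactive.
Required activator VorX is absent, so *irpD* is not transcribed.
→ *irpD* is OFF.
Norleucine is present, so KulJ is inactive.
Maltulose is absent, so CilF is active.
Required activator KulJ is absent, so *sovM* is not transcribed.
→ *sovM* is OFF.
Zn²⁺ is present, so KosG is inactive.
Required activator KosG is absent, so *mibJ* is not transcribed.
So MibJ is not produced.
Cu²⁺ is absent, so DovD is inactive.
With no repressor bound, *pexP* is transcribed.
So PexP is produced and active.
No repressor is bound and PexP is active, so *bexV* is transcribed.
→ *bexV* is ON.
Itaconate is present, so SovP is active.
Mn²⁺ is present, so QuvZ is inactive.
Required activator QuvZ is absent, so *orvK* is not transcribed.
So OrvK is not produced.
With repressor SovP bound, *temK* is not transcribed.
→ *temK* is OFF.
1 of the 4 genes is transcribed.

1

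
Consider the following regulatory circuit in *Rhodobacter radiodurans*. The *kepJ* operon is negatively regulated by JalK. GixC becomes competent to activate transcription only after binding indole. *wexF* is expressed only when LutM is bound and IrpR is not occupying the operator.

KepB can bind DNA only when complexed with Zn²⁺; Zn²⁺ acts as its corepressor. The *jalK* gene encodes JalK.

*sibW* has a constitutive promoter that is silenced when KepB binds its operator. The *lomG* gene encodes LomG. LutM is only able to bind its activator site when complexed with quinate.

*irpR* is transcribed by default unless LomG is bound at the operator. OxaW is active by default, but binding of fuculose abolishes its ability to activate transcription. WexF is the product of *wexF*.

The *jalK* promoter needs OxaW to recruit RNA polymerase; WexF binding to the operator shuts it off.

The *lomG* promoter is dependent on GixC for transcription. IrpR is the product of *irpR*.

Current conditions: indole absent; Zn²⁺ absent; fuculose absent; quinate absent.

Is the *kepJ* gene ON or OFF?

OFF

Indole is absent, so GixC is inactive.
Required activator GixC is absent, so *lomG* is not transcribed.
So LomG is not produced.
With no repressor bound, *irpR* is transcribed.
So IrpR is produced and active.
Quinate is absent, so LutM is inactive.
With repressor IrpR bound, *wexF* is not transcribed.
So WexF is not produced.
Fuculose is absent, so OxaW is active.
No repressor is bound and OxaW is active, so *jalK* is transcribed.
So JalK is produced and active.
With repressor JalK bound, *kepJ* is not transcribed.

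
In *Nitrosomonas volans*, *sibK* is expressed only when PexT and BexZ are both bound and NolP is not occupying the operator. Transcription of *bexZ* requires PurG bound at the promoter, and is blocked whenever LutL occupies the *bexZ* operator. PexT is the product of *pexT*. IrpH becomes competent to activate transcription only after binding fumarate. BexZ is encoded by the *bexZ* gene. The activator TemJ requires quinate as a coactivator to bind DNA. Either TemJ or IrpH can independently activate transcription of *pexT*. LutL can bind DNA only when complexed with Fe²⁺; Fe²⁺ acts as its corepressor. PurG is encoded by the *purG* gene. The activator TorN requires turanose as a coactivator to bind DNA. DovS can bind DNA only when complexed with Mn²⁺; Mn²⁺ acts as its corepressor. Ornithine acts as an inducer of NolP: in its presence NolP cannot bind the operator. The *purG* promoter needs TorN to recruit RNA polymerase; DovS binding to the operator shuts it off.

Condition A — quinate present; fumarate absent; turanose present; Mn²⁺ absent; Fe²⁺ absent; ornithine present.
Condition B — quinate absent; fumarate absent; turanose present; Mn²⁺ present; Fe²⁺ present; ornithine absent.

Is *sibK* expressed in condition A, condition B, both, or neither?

Condition A:
Quinate is present, so TemJ is active.
Fumarate is absent, so IrpH is inactive.
Activator TemJ is present, so *pexT* is transcribed.
So PexT is produced and active.
Turanose is present, so TorN is active.
Mn²⁺ is absent, so DovS is inactive.
No repressor is bound and TorN is active, so *purG* is transcribed.
So PurG is produced and active.
Fe²⁺ is absent, so LutL is inactive.
No repressor is bound and PurG is active, so *bexZ* is transcribed.
So BexZ is produced and active.
Ornithine is present, so NolP is inactive.
No repressor is bound and PexT and BexZ are active, so *sibK* is transcribed.
→ *sibK* is ON in A.
Condition B:
Quinate is absent, so TemJ is inactive.
Fumarate is absent, so IrpH is inactive.
No activator is available at the *pexT* promoter, so *pexT* is not transcribed.
So PexT is not produced.
Turanose is present, so TorN is active.
Mn²⁺ is present, so DovS is active.
With repressor DovS bound, *purG* is not transcribed.
So PurG is not produced.
Fe²⁺ is present, so LutL is active.
With repressor LutL bound, *bexZ* is not transcribed.
So BexZ is not produced.
Ornithine is absent, so NolP is active.
With repressor NolP bound, *sibK* is not transcribed.
→ *sibK* is OFF in B.

A only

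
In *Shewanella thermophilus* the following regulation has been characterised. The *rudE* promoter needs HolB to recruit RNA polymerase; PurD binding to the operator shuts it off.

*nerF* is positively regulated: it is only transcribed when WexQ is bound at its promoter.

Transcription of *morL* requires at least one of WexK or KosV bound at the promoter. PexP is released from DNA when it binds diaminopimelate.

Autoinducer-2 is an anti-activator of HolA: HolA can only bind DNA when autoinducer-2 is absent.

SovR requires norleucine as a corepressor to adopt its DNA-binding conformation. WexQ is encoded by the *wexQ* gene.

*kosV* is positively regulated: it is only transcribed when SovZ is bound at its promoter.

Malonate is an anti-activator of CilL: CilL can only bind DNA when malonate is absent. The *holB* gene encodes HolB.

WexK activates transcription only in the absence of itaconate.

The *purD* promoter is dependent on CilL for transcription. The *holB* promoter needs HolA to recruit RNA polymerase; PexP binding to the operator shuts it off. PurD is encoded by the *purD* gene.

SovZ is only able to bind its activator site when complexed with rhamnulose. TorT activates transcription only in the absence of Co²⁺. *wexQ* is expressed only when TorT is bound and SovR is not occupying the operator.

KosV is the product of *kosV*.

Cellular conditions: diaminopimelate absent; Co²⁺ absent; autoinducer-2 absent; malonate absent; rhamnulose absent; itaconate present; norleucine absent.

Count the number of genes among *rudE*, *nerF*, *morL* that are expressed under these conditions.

Malonate is absent, so CilL is active.
No repressor is bound and CilL is active, so *purD* is transcribed.
So PurD is produced and active.
Diaminopimelate is absent, so PexP is active.
Autoinducer-2 is absent, so HolA is active.
With repressor PexP bound, *holB* is not transcribed.
So HolB is not produced.
With repressor PurD bound, *rudE* is not transcribed.
→ *rudE* is OFF.
Co²⁺ is absent, so TorT is active.
Norleucine is absent, so SovR is inactive.
No repressor is bound and TorT is active, so *wexQ* is transcribed.
So WexQ is produced and active.
No repressor is bound and WexQ is active, so *nerF* is transcribed.
→ *nerF* is ON.
Itaconate is present, so WexK is inactive.
Rhamnulose is absent, so SovZ is inactive.
Required activator SovZ is absent, so *kosV* is not transcribed.
So KosV is not produced.
No activator is available at the *morL* promoter, so *morL* is not transcribed.
→ *morL* is OFF.
1 of the 3 genes is transcribed.

1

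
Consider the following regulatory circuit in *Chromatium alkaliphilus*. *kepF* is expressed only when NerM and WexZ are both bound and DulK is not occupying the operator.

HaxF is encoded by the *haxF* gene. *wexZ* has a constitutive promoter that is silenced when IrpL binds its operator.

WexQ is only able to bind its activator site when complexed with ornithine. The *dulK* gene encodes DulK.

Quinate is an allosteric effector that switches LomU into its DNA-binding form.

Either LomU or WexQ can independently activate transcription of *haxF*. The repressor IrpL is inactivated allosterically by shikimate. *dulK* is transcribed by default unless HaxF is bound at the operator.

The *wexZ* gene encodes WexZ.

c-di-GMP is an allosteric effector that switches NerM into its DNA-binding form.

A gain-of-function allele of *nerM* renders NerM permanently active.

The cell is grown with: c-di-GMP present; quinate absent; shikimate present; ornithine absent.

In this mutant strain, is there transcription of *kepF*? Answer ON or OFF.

OFF

NerM is constitutively active in this strain.
Shikimate is present, so IrpL is inactive.
With no repressor bound, *wexZ* is transcribed.
So WexZ is produced and active.
Quinate is absent, so LomU is inactive.
Ornithine is absent, so WexQ is inactive.
No activator is available at the *haxF* promoter, so *haxF* is not transcribed.
So HaxF is not produced.
With no repressor bound, *dulK* is transcribed.
So DulK is produced and active.
With repressor DulK bound, *kepF* is not transcribed.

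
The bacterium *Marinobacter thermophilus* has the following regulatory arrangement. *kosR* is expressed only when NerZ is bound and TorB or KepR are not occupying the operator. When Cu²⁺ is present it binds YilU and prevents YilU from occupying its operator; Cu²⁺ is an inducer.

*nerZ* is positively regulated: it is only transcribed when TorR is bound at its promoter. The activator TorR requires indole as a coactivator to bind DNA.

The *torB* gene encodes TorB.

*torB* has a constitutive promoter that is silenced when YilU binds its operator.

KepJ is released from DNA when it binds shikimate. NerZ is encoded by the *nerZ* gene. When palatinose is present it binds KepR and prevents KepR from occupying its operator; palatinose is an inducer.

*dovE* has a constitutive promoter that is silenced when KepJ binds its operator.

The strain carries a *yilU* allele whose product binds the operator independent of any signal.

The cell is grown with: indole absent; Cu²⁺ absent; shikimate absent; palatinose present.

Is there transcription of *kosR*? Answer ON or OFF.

YilU is constitutively active in this strain.
With repressor YilU bound, *torB* is not transcribed.
So TorB is not produced.
Palatinose is present, so KepR is inactive.
Indole is absent, so TorR is inactive.
Required activator TorR is absent, so *nerZ* is not transcribed.
So NerZ is not produced.
Required activator NerZ is absent, so *kosR* is not transcribed.

OFF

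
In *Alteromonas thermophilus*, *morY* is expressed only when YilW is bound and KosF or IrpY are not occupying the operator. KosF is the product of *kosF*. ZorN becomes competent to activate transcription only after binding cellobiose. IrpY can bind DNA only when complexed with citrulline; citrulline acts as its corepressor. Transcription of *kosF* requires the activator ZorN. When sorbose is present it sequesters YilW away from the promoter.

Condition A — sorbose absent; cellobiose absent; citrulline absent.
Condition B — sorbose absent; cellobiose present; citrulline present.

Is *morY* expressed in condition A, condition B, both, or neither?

A only

Condition A:
Sorbose is absent, so YilW is active.
Cellobiose is absent, so ZorN is inactive.
Required activator ZorN is absent, so *kosF* is not transcribed.
So KosF is not produced.
Citrulline is absent, so IrpY is inactive.
No repressor is bound and YilW is active, so *morY* is transcribed.
→ *morY* is ON in A.
Condition B:
Sorbose is absent, so YilW is active.
Cellobiose is present, so ZorN is active.
No repressor is bound and ZorN is active, so *kosF* is transcribed.
So KosF is produced and active.
Citrulline is present, so IrpY is active.
With repressor KosF bound, *morY* is not transcribed.
→ *morY* is OFF in B.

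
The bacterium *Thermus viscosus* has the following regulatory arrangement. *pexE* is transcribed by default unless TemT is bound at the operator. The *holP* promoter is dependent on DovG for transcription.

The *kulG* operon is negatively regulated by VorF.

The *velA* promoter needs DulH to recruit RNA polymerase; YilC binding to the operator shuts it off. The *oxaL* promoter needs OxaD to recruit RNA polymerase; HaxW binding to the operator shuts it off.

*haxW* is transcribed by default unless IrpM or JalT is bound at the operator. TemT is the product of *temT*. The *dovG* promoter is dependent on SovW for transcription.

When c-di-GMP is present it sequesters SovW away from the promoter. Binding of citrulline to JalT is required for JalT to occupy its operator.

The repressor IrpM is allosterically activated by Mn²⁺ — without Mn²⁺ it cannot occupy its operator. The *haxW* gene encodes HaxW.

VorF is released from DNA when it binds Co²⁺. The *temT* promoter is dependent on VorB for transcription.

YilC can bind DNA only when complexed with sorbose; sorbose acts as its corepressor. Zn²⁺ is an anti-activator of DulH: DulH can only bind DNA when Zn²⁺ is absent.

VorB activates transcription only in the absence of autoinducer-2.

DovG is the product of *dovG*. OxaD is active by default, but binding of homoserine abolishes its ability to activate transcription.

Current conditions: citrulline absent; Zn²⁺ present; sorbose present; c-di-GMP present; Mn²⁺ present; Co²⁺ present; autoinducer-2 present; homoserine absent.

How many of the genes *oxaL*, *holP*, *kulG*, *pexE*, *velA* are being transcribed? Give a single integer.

3

Mn²⁺ is present, so IrpM is active.
Citrulline is absent, so JalT is inactive.
With repressor IrpM bound, *haxW* is not transcribed.
So HaxW is not produced.
Homoserine is absent, so OxaD is active.
No repressor is bound and OxaD is active, so *oxaL* is transcribed.
→ *oxaL* is ON.
c-di-GMP is present, so SovW is inactive.
Required activator SovW is absent, so *dovG* is not transcribed.
So DovG is not produced.
Required activator DovG is absent, so *holP* is not transcribed.
→ *holP* is OFF.
Co²⁺ is present, so VorF is inactive.
With no repressor bound, *kulG* is transcribed.
→ *kulG* is ON.
Autoinducer-2 is present, so VorB is inactive.
Required activator VorB is absent, so *temT* is not transcribed.
So TemT is not produced.
With no repressor bound, *pexE* is transcribed.
→ *pexE* is ON.
Zn²⁺ is present, so DulH is inactive.
Sorbose is present, so YilC is active.
With repressor YilC bound, *velA* is not transcribed.
→ *velA* is OFF.
3 of the 5 genes are transcribed.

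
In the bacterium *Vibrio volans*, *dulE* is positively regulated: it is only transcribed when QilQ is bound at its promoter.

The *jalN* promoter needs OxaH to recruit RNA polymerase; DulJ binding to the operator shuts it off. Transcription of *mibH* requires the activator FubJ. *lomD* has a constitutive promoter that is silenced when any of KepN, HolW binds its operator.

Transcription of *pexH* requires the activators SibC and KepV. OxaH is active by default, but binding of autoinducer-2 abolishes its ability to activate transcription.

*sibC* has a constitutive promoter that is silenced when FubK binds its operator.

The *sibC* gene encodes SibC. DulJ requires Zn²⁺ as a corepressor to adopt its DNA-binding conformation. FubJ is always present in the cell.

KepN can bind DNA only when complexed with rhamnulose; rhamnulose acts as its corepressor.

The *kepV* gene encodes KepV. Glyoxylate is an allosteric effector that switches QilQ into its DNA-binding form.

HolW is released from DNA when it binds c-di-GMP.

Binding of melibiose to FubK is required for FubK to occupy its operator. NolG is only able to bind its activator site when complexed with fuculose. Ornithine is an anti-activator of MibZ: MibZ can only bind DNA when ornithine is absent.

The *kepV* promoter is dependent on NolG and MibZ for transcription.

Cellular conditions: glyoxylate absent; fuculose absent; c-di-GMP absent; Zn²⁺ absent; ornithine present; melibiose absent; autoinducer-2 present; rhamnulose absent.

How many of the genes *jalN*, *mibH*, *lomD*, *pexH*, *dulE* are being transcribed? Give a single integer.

1

Zn²⁺ is absent, so DulJ is inactive.
Autoinducer-2 is present, so OxaH is inactive.
Required activator OxaH is absent, so *jalN* is not transcribed.
→ *jalN* is OFF.
FubJ is produced constitutively and is active.
No repressor is bound and FubJ is active, so *mibH* is transcribed.
→ *mibH* is ON.
Rhamnulose is absent, so KepN is inactive.
c-di-GMP is absent, so HolW is active.
With repressor HolW bound, *lomD* is not transcribed.
→ *lomD* is OFF.
Melibiose is absent, so FubK is inactive.
With no repressor bound, *sibC* is transcribed.
So SibC is produced and active.
Fuculose is absent, so NolG is inactive.
Ornithine is present, so MibZ is inactive.
Required activator NolG is absent, so *kepV* is not transcribed.
So KepV is not produced.
Required activator KepV is absent, so *pexH* is not transcribed.
→ *pexH* is OFF.
Glyoxylate is absent, so QilQ is inactive.
Required activator QilQ is absent, so *dulE* is not transcribed.
→ *dulE* is OFF.
1 of the 5 genes is transcribed.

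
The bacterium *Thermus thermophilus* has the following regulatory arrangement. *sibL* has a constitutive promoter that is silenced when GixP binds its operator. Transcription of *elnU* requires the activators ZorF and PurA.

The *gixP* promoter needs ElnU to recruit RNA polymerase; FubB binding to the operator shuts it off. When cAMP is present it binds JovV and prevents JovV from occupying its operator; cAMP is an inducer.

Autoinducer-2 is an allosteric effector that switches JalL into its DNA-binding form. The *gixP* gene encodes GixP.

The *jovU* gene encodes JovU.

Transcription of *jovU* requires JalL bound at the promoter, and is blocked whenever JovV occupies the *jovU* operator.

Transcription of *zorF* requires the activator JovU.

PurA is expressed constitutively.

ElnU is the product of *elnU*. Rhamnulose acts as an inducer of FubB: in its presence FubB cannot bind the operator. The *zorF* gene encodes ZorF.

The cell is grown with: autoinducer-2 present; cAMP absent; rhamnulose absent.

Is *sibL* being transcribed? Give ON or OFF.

ON

cAMP is absent, so JovV is active.
Autoinducer-2 is present, so JalL is active.
With repressor JovV bound, *jovU* is not transcribed.
So JovU is not produced.
Required activator JovU is absent, so *zorF* is not transcribed.
So ZorF is not produced.
PurA is produced constitutively and is active.
Required activator ZorF is absent, so *elnU* is not transcribed.
So ElnU is not produced.
Rhamnulose is absent, so FubB is active.
With repressor FubB bound, *gixP* is not transcribed.
So GixP is not produced.
With no repressor bound, *sibL* is transcribed.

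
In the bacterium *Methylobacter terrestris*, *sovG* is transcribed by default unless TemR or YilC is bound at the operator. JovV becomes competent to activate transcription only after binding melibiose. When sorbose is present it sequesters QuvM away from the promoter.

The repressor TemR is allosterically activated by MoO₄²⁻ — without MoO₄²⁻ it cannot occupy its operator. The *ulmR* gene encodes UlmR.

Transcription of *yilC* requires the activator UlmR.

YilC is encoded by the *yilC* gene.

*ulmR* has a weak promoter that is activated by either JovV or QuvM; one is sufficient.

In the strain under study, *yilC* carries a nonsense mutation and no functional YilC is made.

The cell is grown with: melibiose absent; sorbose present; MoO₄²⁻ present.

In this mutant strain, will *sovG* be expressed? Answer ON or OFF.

OFF

MoO₄²⁻ is present, so TemR is active.
YilC is non-functional in this strain, so it has no effect.
With repressor TemR bound, *sovG* is not transcribed.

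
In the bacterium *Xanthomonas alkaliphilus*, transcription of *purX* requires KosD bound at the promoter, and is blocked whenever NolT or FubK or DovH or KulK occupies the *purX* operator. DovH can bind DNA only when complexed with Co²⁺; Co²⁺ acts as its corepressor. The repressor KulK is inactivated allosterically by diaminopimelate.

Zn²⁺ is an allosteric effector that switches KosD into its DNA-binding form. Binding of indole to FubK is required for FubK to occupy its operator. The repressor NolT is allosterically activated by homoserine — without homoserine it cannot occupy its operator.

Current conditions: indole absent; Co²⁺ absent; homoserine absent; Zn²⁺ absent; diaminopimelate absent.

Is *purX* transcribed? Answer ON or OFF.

OFF

Homoserine is absent, so NolT is inactive.
Zn²⁺ is absent, so KosD is inactive.
Indole is absent, so FubK is inactive.
Co²⁺ is absent, so DovH is inactive.
Diaminopimelate is absent, so KulK is active.
With repressor KulK bound, *purX* is not transcribed.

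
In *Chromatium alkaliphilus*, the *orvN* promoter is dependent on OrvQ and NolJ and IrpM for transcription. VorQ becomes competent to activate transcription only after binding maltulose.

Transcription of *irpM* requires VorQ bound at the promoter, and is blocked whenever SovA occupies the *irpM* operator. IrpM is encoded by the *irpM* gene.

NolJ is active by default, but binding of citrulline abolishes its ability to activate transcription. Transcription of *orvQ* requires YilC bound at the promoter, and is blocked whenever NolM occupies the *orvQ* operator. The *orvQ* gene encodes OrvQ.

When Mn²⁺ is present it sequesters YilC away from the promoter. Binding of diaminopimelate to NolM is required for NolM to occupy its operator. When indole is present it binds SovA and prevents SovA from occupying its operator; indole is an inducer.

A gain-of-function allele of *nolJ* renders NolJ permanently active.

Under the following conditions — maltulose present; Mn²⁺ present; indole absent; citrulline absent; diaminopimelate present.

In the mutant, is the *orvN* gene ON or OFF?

OFF

Mn²⁺ is present, so YilC is inactive.
Diaminopimelate is present, so NolM is active.
With repressor NolM bound, *orvQ* is not transcribed.
So OrvQ is not produced.
NolJ is constitutively active in this strain.
Maltulose is present, so VorQ is active.
Indole is absent, so SovA is active.
With repressor SovA bound, *irpM* is not transcribed.
So IrpM is not produced.
Required activator OrvQ is absent, so *orvN* is not transcribed.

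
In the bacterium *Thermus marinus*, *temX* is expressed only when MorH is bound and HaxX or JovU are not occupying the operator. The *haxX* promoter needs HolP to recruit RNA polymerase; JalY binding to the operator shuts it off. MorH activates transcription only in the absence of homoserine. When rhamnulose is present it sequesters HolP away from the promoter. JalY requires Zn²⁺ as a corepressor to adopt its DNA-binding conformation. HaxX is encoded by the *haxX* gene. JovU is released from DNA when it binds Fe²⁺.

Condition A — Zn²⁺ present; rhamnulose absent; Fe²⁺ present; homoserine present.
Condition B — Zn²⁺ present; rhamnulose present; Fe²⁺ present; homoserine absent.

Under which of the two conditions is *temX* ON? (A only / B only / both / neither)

Condition A:
Zn²⁺ is present, so JalY is active.
Rhamnulose is absent, so HolP is active.
With repressor JalY bound, *haxX* is not transcribed.
So HaxX is not produced.
Fe²⁺ is present, so JovU is inactive.
Homoserine is present, so MorH is inactive.
Required activator MorH is absent, so *temX* is not transcribed.
→ *temX* is OFF in A.
Condition B:
Zn²⁺ is present, so JalY is active.
Rhamnulose is present, so HolP is inactive.
With repressor JalY bound, *haxX* is not transcribed.
So HaxX is not produced.
Fe²⁺ is present, so JovU is inactive.
Homoserine is absent, so MorH is active.
No repressor is bound and MorH is active, so *temX* is transcribed.
→ *temX* is ON in B.

B only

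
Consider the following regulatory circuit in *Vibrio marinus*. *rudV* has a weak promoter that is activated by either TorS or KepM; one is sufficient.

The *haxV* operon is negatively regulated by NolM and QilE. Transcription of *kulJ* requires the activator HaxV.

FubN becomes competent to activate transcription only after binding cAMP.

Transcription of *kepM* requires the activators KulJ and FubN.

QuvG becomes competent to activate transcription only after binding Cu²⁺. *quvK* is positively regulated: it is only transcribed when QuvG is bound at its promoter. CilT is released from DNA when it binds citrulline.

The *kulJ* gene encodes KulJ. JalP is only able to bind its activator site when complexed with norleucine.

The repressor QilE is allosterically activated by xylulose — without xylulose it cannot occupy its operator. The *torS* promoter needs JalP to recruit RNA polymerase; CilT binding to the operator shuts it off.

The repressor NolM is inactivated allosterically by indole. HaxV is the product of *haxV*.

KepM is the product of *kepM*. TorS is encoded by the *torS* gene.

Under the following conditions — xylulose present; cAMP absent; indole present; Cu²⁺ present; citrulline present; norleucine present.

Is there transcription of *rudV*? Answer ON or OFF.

ON

Citrulline is present, so CilT is inactive.
Norleucine is present, so JalP is active.
No repressor is bound and JalP is active, so *torS* is transcribed.
So TorS is produced and active.
Indole is present, so NolM is inactive.
Xylulose is present, so QilE is active.
With repressor QilE bound, *haxV* is not transcribed.
So HaxV is not produced.
Required activator HaxV is absent, so *kulJ* is not transcribed.
So KulJ is not produced.
cAMP is absent, so FubN is inactive.
Required activator KulJ is absent, so *kepM* is not transcribed.
So KepM is not produced.
Activator TorS is present, so *rudV* is transcribed.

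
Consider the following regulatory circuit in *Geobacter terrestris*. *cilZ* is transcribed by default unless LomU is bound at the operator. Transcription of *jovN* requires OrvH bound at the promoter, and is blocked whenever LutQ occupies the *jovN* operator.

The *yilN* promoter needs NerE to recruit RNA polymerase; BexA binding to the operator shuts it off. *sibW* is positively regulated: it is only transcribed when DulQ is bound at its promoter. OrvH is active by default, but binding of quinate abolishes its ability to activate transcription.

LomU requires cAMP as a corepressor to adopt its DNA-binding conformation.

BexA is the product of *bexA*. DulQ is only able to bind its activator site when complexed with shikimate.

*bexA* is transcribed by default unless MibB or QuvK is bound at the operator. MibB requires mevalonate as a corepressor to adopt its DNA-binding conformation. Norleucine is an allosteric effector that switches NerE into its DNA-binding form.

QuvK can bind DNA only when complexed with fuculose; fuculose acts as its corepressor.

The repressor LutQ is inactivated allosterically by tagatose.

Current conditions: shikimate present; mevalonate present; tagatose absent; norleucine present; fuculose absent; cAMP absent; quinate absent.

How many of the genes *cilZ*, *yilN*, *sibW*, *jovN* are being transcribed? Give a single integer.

3

cAMP is absent, so LomU is inactive.
With no repressor bound, *cilZ* is transcribed.
→ *cilZ* is ON.
Norleucine is present, so NerE is active.
Mevalonate is present, so MibB is active.
Fuculose is absent, so QuvK is inactive.
With repressor MibB bound, *bexA* is not transcribed.
So BexA is not produced.
No repressor is bound and NerE is active, so *yilN* is transcribed.
→ *yilN* is ON.
Shikimate is present, so DulQ is active.
No repressor is bound and DulQ is active, so *sibW* is transcribed.
→ *sibW* is ON.
Quinate is absent, so OrvH is active.
Tagatose is absent, so LutQ is active.
With repressor LutQ bound, *jovN* is not transcribed.
→ *jovN* is OFF.
3 of the 4 genes are transcribed.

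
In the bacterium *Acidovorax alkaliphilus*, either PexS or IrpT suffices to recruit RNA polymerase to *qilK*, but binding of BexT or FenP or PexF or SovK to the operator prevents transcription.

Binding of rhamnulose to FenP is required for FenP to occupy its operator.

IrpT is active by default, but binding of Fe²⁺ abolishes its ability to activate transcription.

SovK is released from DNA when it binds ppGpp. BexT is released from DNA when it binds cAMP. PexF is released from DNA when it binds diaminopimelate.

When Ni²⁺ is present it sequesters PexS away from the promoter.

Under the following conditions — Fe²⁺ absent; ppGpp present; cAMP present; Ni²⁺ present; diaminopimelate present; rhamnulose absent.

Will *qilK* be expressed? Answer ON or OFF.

ON

Ni²⁺ is present, so PexS is inactive.
Fe²⁺ is absent, so IrpT is active.
cAMP is present, so BexT is inactive.
Rhamnulose is absent, so FenP is inactive.
Diaminopimelate is present, so PexF is inactive.
ppGpp is present, so SovK is inactive.
Activator IrpT is present, so *qilK* is transcribed.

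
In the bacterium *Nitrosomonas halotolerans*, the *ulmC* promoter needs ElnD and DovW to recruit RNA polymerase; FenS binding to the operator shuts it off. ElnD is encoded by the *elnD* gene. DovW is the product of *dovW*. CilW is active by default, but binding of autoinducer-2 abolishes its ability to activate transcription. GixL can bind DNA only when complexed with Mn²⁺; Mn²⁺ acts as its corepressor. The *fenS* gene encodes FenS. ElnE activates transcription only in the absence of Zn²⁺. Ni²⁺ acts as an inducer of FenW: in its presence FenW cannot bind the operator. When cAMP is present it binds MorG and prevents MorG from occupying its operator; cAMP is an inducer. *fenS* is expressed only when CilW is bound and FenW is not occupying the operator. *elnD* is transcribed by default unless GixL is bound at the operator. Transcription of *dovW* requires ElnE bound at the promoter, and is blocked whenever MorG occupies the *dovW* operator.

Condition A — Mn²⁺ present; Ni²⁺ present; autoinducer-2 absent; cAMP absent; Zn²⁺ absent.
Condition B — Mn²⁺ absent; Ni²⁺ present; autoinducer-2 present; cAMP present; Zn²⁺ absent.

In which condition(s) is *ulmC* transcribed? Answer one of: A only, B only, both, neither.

Condition A:
Mn²⁺ is present, so GixL is active.
With repressor GixL bound, *elnD* is not transcribed.
So ElnD is not produced.
Ni²⁺ is present, so FenW is inactive.
Autoinducer-2 is absent, so CilW is active.
No repressor is bound and CilW is active, so *fenS* is transcribed.
So FenS is produced and active.
cAMP is absent, so MorG is active.
Zn²⁺ is absent, so ElnE is active.
With repressor MorG bound, *dovW* is not transcribed.
So DovW is not produced.
With repressor FenS bound, *ulmC* is not transcribed.
→ *ulmC* is OFF in A.
Condition B:
Mn²⁺ is absent, so GixL is inactive.
With no repressor bound, *elnD* is transcribed.
So ElnD is produced and active.
Ni²⁺ is present, so FenW is inactive.
Autoinducer-2 is present, so CilW is inactive.
Required activator CilW is absent, so *fenS* is not transcribed.
So FenS is not produced.
cAMP is present, so MorG is inactive.
Zn²⁺ is absent, so ElnE is active.
No repressor is bound and ElnE is active, so *dovW* is transcribed.
So DovW is produced and active.
No repressor is bound and ElnD and DovW are active, so *ulmC* is transcribed.
→ *ulmC* is ON in B.

B only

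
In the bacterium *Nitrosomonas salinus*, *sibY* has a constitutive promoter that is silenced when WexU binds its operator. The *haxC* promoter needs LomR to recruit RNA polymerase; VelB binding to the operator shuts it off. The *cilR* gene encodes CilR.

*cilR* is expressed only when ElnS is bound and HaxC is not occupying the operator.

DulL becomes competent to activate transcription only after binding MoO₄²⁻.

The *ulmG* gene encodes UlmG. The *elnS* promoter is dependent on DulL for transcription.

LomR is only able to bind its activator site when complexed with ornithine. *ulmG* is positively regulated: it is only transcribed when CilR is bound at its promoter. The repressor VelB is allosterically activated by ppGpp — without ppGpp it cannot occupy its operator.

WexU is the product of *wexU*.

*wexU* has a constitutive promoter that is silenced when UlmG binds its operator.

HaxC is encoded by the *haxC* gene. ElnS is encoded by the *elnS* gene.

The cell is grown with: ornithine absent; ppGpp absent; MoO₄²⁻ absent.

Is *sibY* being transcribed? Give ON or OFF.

OFF

MoO₄²⁻ is absent, so DulL is inactive.
Required activator DulL is absent, so *elnS* is not transcribed.
So ElnS is not produced.
Ornithine is absent, so LomR is inactive.
ppGpp is absent, so VelB is inactive.
Required activator LomR is absent, so *haxC* is not transcribed.
So HaxC is not produced.
Required activator ElnS is absent, so *cilR* is not transcribed.
So CilR is not produced.
Required activator CilR is absent, so *ulmG* is not transcribed.
So UlmG is not produced.
With no repressor bound, *wexU* is transcribed.
So WexU is produced and active.
With repressor WexU bound, *sibY* is not transcribed.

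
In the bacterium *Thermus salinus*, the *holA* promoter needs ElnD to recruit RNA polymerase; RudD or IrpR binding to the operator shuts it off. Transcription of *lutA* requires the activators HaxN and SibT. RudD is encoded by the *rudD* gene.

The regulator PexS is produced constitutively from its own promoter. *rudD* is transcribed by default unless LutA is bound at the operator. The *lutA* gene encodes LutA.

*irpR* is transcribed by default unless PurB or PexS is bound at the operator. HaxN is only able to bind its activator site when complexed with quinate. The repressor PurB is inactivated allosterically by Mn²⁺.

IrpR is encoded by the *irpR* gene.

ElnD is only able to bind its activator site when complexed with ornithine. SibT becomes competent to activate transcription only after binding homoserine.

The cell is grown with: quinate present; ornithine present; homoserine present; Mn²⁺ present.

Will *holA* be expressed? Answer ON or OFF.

Quinate is present, so HaxN is active.
Homoserine is present, so SibT is active.
No repressor is bound and HaxN and SibT are active, so *lutA* is transcribed.
So LutA is produced and active.
With repressor LutA bound, *rudD* is not transcribed.
So RudD is not produced.
Mn²⁺ is present, so PurB is inactive.
PexS is produced constitutively and is active.
With repressor PexS bound, *irpR* is not transcribed.
So IrpR is not produced.
Ornithine is present, so ElnD is active.
No repressor is bound and ElnD is active, so *holA* is transcribed.

ON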